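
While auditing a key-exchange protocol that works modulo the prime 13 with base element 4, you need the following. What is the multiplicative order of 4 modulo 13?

6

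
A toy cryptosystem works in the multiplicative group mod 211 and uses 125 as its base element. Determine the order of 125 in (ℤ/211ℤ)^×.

The order of 125 must divide φ(211) = 211 − 1 = 210 = 2 · 3 · 5 · 7.
Divisors of 210: 1, 2, 3, 5, 6, 7, 10, 14, 15, 21, 30, 35, 42, 70, 105, 210.
Test each divisor d:
125^1 ≡ 125 (mod 211)
125^2 ≡ 11 (mod 211)
125^3 ≡ 109 (mod 211)
125^5 ≡ 144 (mod 211)
125^6 ≡ 65 (mod 211)
125^7 ≡ 107 (mod 211)
125^10 ≡ 58 (mod 211)
125^14 ≡ 55 (mod 211)
125^15 ≡ 123 (mod 211)
125^21 ≡ 188 (mod 211)
125^30 ≡ 148 (mod 211)
125^35 ≡ 1 (mod 211) ✓
The smallest such exponent is 35, so the order of 125 is 35.

35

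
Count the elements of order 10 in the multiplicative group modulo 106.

φ(106) = φ(2)·φ(53) = 1·52 = 52 = 2^2 · 13.
Since (Z/106Z)^× is cyclic of order 52, the number of elements of order d is φ(d) when d | 52 and 0 otherwise.
Since 10 ∤ 52, the count is 0.

0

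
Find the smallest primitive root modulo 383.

φ(383) = 383 − 1 = 382 = 2 · 191.
Test candidates g = 2, 3, … against the prime factors q ∈ {2, 191} of φ(383): g is a generator iff g^(382/q) ≢ 1 for every such q.
g = 2: 2^191 ≡ 1 — hits 1, so not a primitive root.
g = 3: 3^191 ≡ 1 — hits 1, so not a primitive root.
g = 4: 4^191 ≡ 1 — hits 1, so not a primitive root.
g = 5: 5^191 ≡ 382; 5^2 ≡ 25 — none is 1, so 5 is a primitive root.
The smallest primitive root modulo 383 is 5.

5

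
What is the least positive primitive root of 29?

2

φ(29) = 29 − 1 = 28 = 2^2 · 7.
Test candidates g = 2, 3, … against the prime factors q ∈ {2, 7} of φ(29): g is a generator iff g^(28/q) ≢ 1 for every such q.
g = 2: 2^14 ≡ 28; 2^4 ≡ 16 — none is 1, so 2 is a primitive root.
Hence the least primitive root of 29 is 2.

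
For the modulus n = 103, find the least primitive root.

5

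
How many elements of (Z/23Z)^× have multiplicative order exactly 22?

10

φ(23) = 23 − 1 = 22 = 2 · 11.
In a cyclic group of order 22, there are φ(d) elements of order d for each divisor d of 22, and zero for non-divisors.
22 = 2 · 11 divides 22, and φ(22) = 10.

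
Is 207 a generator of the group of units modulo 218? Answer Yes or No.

Yes

φ(218) = φ(2)·φ(109) = 1·108 = 108 = 2^2 · 3^3.
An element g generates (Z/218Z)^× iff g^(108/q) ≢ 1 (mod 218) for each prime q ∈ {2, 3}.
207^54 ≡ 217 (mod 218)  [q = 2: ≢ 1 ✓]
207^36 ≡ 45 (mod 218)  [q = 3: ≢ 1 ✓]
Every test exponent gives a nontrivial residue, hence 207 generates the full group.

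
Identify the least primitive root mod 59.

2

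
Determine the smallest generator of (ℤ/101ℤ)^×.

φ(101) = 101 − 1 = 100 = 2^2 · 5^2.
Test candidates g = 2, 3, … against the prime factors q ∈ {2, 5} of φ(101): g is a generator iff g^(100/q) ≢ 1 for every such q.
g = 2: 2^50 ≡ 100; 2^20 ≡ 95 — none is 1, so 2 is a primitive root.
The smallest primitive root modulo 101 is 2.

2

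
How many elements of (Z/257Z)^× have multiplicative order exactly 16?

8

φ(257) = 257 − 1 = 256 = 2^8.
(Z/257Z)^× is cyclic (|G| = 256); a cyclic group of order m has exactly φ(d) elements of each order d | m, and none otherwise.
16 = 2^4 divides 256, and φ(16) = 8.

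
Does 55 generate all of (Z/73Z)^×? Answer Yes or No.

φ(73) = 73 − 1 = 72 = 2^3 · 3^2.
An element g generates (Z/73Z)^× iff g^(72/q) ≢ 1 (mod 73) for each prime q ∈ {2, 3}.
55^36 ≡ 1 (mod 73)  [q = 2: ≡ 1 ✗]
55^24 ≡ 64 (mod 73)  [q = 3: ≢ 1 ✓]
55^36 ≡ 1 shows ord(55) | 36, strictly less than φ(73); not a primitive root.

No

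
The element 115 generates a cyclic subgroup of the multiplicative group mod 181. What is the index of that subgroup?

1

The order of 115 must divide φ(181) = 181 − 1 = 180 = 2^2 · 3^2 · 5.
Divisors of 180: 1, 2, 3, 4, 5, 6, 9, 10, 12, 15, 18, 20, 30, 36, 45, 60, 90, 180.
Evaluate successive powers at the divisors of 180:
115^1 ≡ 115 (mod 181)
115^2 ≡ 12 (mod 181)
115^3 ≡ 113 (mod 181)
115^4 ≡ 144 (mod 181)
115^5 ≡ 89 (mod 181)
115^6 ≡ 99 (mod 181)
115^9 ≡ 146 (mod 181)
115^10 ≡ 138 (mod 181)
115^12 ≡ 27 (mod 181)
115^15 ≡ 155 (mod 181)
115^18 ≡ 139 (mod 181)
115^20 ≡ 39 (mod 181)
115^30 ≡ 133 (mod 181)
115^36 ≡ 135 (mod 181)
115^45 ≡ 162 (mod 181)
115^60 ≡ 132 (mod 181)
115^90 ≡ 180 (mod 181)
115^180 ≡ 1 (mod 181) ✓
Thus |⟨115⟩| = ord(115) = 180.
Index = |(Z/181Z)^×| / |⟨115⟩| = 180 / 180 = 1.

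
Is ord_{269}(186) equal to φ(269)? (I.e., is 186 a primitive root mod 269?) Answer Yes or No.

Yes

φ(269) = 269 − 1 = 268 = 2^2 · 67.
It suffices to check that the order of 186 is not a proper divisor of 268: compute 186^(268/q) for q ∈ {2, 67}.
186^134 ≡ 268 (mod 269)  [q = 2: ≢ 1 ✓]
186^4 ≡ 265 (mod 269)  [q = 67: ≢ 1 ✓]
Every test exponent gives a nontrivial residue, hence 186 generates the full group.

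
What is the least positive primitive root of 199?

φ(199) = 199 − 1 = 198 = 2 · 3^2 · 11.
Test candidates g = 2, 3, … against the prime factors q ∈ {2, 3, 11} of φ(199): g is a generator iff g^(198/q) ≢ 1 for every such q.
g = 2: 2^99 ≡ 1 — hits 1, so not a primitive root.
g = 3: 3^99 ≡ 198; 3^66 ≡ 106; 3^18 ≡ 125 — none is 1, so 3 is a primitive root.
Hence the least primitive root of 199 is 3.

3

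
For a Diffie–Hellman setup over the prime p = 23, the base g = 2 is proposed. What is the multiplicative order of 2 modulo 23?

The order of 2 must divide φ(23) = 23 − 1 = 22 = 2 · 11.
Divisors of 22: 1, 2, 11, 22.
Compute 2^d (mod 23) for the divisors d until we hit 1:
2^1 ≡ 2 (mod 23)
2^2 ≡ 4 (mod 23)
2^11 ≡ 1 (mod 23) ✓
So ord_23(2) = 11.

11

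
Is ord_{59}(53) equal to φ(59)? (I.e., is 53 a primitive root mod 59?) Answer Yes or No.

No

φ(59) = 59 − 1 = 58 = 2 · 29.
It suffices to check that the order of 53 is not a proper divisor of 58: compute 53^(58/q) for q ∈ {2, 29}.
53^29 ≡ 1 (mod 59)  [q = 2: ≡ 1 ✗]
53^2 ≡ 36 (mod 59)  [q = 29: ≢ 1 ✓]
Since 53^29 ≡ 1, the order of 53 divides 29 < 58, so 53 is not a primitive root.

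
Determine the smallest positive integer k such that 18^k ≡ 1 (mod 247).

4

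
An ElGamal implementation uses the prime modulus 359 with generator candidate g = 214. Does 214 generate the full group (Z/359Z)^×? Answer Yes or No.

No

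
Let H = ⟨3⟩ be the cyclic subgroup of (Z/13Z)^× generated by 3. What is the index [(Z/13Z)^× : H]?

4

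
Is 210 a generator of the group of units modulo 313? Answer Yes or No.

No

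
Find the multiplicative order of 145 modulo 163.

81

The order of 145 must divide φ(163) = 163 − 1 = 162 = 2 · 3^4.
Divisors of 162: 1, 2, 3, 6, 9, 18, 27, 54, 81, 162.
Compute 145^d (mod 163) for the divisors d until we hit 1:
145^1 ≡ 145
145^2 ≡ 161
145^3 ≡ 36
145^6 ≡ 155
145^9 ≡ 38
145^18 ≡ 140
145^27 ≡ 104
145^54 ≡ 58
145^81 ≡ 1
So ord_163(145) = 81.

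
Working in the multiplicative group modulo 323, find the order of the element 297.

24

ord(297) | φ(323) = φ(17·19) = (17−1)·(19−1) = 16·18 = 288 = 2^5 · 3^2.
Divisors of 288: 1, 2, 3, 4, 6, 8, 9, 12, 16, 18, 24, 32, 36, 48, 72, 96, 144, 288.
Evaluate successive powers at the divisors of 288:
297^1 ≡ 297
297^2 ≡ 30
297^3 ≡ 189
297^4 ≡ 254
297^6 ≡ 191
297^8 ≡ 239
297^9 ≡ 246
297^12 ≡ 305
297^16 ≡ 273
297^18 ≡ 115
297^24 ≡ 1
Hence ord(297) = 24.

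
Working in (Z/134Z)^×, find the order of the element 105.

6

ord(105) | φ(134) = φ(2)·φ(67) = 1·66 = 66 = 2 · 3 · 11.
Divisors of 66: 1, 2, 3, 6, 11, 22, 33, 66.
Check 105^d mod 134 for each divisor in increasing order:
105^1 ≡ 105
105^2 ≡ 37
105^3 ≡ 133
105^6 ≡ 1
Therefore the multiplicative order of 105 modulo 134 is 6.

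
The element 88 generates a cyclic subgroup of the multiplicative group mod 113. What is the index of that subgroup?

2

Since 88 ∈ (Z/113Z)^×, its order divides φ(113) = 113 − 1 = 112 = 2^4 · 7.
Divisors of 112: 1, 2, 4, 7, 8, 14, 16, 28, 56, 112.
Test each divisor d:
88^1 ≡ 88 (mod 113)
88^2 ≡ 60 (mod 113)
88^4 ≡ 97 (mod 113)
88^7 ≡ 44 (mod 113)
88^8 ≡ 30 (mod 113)
88^14 ≡ 15 (mod 113)
88^16 ≡ 109 (mod 113)
88^28 ≡ 112 (mod 113)
88^56 ≡ 1 (mod 113) ✓
The order of 88 is 56, so the subgroup it generates has 56 elements.
[(Z/113Z)^× : ⟨88⟩] = 112/56 = 2.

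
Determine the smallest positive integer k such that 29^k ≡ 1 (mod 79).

78

By Lagrange's theorem, ord_79(29) divides φ(79) = 79 − 1 = 78 = 2 · 3 · 13.
Divisors of 78: 1, 2, 3, 6, 13, 26, 39, 78.
Check 29^d mod 79 for each divisor in increasing order:
29^1 ≡ 29
29^2 ≡ 51
29^3 ≡ 57
29^6 ≡ 10
29^13 ≡ 56
29^26 ≡ 55
29^39 ≡ 78
29^78 ≡ 1
Therefore the multiplicative order of 29 modulo 79 is 78.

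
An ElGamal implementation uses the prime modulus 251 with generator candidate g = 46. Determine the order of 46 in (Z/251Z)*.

The order of 46 must divide φ(251) = 251 − 1 = 250 = 2 · 5^3.
Divisors of 250: 1, 2, 5, 10, 25, 50, 125, 250.
Compute 46^d (mod 251) for the divisors d until we hit 1:
46^1 ≡ 46
46^2 ≡ 108
46^5 ≡ 157
46^10 ≡ 51
46^25 ≡ 231
46^50 ≡ 149
46^125 ≡ 250
46^250 ≡ 1
Therefore the multiplicative order of 46 modulo 251 is 250.

250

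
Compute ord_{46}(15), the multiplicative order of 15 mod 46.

22

Since 15 ∈ (Z/46Z)^×, its order divides φ(46) = φ(2)·φ(23) = 1·22 = 22 = 2 · 11.
Divisors of 22: 1, 2, 11, 22.
Evaluate successive powers at the divisors of 22:
15^1 ≡ 15 (mod 46)
15^2 ≡ 41 (mod 46)
15^11 ≡ 45 (mod 46)
15^22 ≡ 1 (mod 46) ✓
So ord_46(15) = 22.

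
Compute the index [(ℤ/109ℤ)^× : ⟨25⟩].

4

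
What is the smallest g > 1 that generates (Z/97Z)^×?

5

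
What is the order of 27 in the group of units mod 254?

42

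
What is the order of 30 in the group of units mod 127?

63

ord(30) | φ(127) = 127 − 1 = 126 = 2 · 3^2 · 7.
Divisors of 126: 1, 2, 3, 6, 7, 9, 14, 18, 21, 42, 63, 126.
Check 30^d mod 127 for each divisor in increasing order:
30^1 ≡ 30
30^2 ≡ 11
30^3 ≡ 76
30^6 ≡ 61
30^7 ≡ 52
30^9 ≡ 64
30^14 ≡ 37
30^18 ≡ 32
30^21 ≡ 19
30^42 ≡ 107
30^63 ≡ 1
Therefore the multiplicative order of 30 modulo 127 is 63.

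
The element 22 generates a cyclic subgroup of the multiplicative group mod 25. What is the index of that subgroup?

1

The order of 22 must divide φ(25) = φ(5^2) = 5·(5−1) = 20 = 2^2 · 5.
Divisors of 20: 1, 2, 4, 5, 10, 20.
Test each divisor d:
22^1 ≡ 22 (mod 25)
22^2 ≡ 9 (mod 25)
22^4 ≡ 6 (mod 25)
22^5 ≡ 7 (mod 25)
22^10 ≡ 24 (mod 25)
22^20 ≡ 1 (mod 25) ✓
So ord_25(22) = 20, hence |⟨22⟩| = 20.
The index is φ(25) / ord(22) = 20 / 20 = 1.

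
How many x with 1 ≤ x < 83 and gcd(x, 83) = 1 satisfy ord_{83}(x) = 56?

0

φ(83) = 83 − 1 = 82 = 2 · 41.
In a cyclic group of order 82, there are φ(d) elements of order d for each divisor d of 82, and zero for non-divisors.
Here 82 is not a multiple of 56, so there are no elements of order 56.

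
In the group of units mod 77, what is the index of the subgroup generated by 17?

2

ord(17) | φ(77) = φ(7·11) = (7−1)·(11−1) = 6·10 = 60 = 2^2 · 3 · 5.
Divisors of 60: 1, 2, 3, 4, 5, 6, 10, 12, 15, 20, 30, 60.
Compute 17^d (mod 77) for the divisors d until we hit 1:
17^1 ≡ 17 (mod 77)
17^2 ≡ 58 (mod 77)
17^3 ≡ 62 (mod 77)
17^4 ≡ 53 (mod 77)
17^5 ≡ 54 (mod 77)
17^6 ≡ 71 (mod 77)
17^10 ≡ 67 (mod 77)
17^12 ≡ 36 (mod 77)
17^15 ≡ 76 (mod 77)
17^20 ≡ 23 (mod 77)
17^30 ≡ 1 (mod 77) ✓
So ord_77(17) = 30, hence |⟨17⟩| = 30.
[(Z/77Z)^× : ⟨17⟩] = 60/30 = 2.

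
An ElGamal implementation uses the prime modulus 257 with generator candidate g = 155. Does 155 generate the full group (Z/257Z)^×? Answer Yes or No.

φ(257) = 257 − 1 = 256 = 2^8.
An element g generates (Z/257Z)^× iff g^(256/q) ≢ 1 (mod 257) for each prime q ∈ {2}.
155^128 ≡ 256 (mod 257)  [q = 2: ≢ 1 ✓]
All checks pass, so 155 has order 256 and is a primitive root modulo 257.

Yes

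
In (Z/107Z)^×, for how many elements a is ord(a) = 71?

0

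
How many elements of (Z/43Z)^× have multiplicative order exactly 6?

φ(43) = 43 − 1 = 42 = 2 · 3 · 7.
In a cyclic group of order 42, there are φ(d) elements of order d for each divisor d of 42, and zero for non-divisors.
6 = 2 · 3 divides 42, and φ(6) = 2.

2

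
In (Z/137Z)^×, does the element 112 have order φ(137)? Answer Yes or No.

φ(137) = 137 − 1 = 136 = 2^3 · 17.
An element g generates (Z/137Z)^× iff g^(136/q) ≢ 1 (mod 137) for each prime q ∈ {2, 17}.
112^68 ≡ 1 (mod 137)  [q = 2: ≡ 1 ✗]
112^8 ≡ 74 (mod 137)  [q = 17: ≢ 1 ✓]
Since 112^68 ≡ 1, the order of 112 divides 68 < 136, so 112 is not a primitive root.

No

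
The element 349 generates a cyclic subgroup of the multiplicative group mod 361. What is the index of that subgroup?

6

By Lagrange's theorem, ord_361(349) divides φ(361) = φ(19^2) = 19·(19−1) = 342 = 2 · 3^2 · 19.
Divisors of 342: 1, 2, 3, 6, 9, 18, 19, 38, 57, 114, 171, 342.
Compute 349^d (mod 361) for the divisors d until we hit 1:
349^1 ≡ 349 (mod 361)
349^2 ≡ 144 (mod 361)
349^3 ≡ 77 (mod 361)
349^6 ≡ 153 (mod 361)
349^9 ≡ 229 (mod 361)
349^18 ≡ 96 (mod 361)
349^19 ≡ 292 (mod 361)
349^38 ≡ 68 (mod 361)
349^57 ≡ 1 (mod 361) ✓
So ord_361(349) = 57, hence |⟨349⟩| = 57.
[(Z/361Z)^× : ⟨349⟩] = 342/57 = 6.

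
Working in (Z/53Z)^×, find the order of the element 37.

26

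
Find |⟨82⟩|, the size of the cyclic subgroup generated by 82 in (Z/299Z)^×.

66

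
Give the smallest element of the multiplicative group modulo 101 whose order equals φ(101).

2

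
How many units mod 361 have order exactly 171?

108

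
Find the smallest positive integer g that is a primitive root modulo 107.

2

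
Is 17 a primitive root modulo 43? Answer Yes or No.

No

φ(43) = 43 − 1 = 42 = 2 · 3 · 7.
An element g generates (Z/43Z)^× iff g^(42/q) ≢ 1 (mod 43) for each prime q ∈ {2, 3, 7}.
17^21 ≡ 1 (mod 43)  [q = 2: ≡ 1 ✗]
17^14 ≡ 6 (mod 43)  [q = 3: ≢ 1 ✓]
17^6 ≡ 35 (mod 43)  [q = 7: ≢ 1 ✓]
The check at q = 2 fails, so 17 generates a proper subgroup.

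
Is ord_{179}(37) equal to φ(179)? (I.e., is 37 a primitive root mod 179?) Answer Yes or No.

Yes

φ(179) = 179 − 1 = 178 = 2 · 89.
It suffices to check that the order of 37 is not a proper divisor of 178: compute 37^(178/q) for q ∈ {2, 89}.
37^89 ≡ 178 (mod 179)  [q = 2: ≢ 1 ✓]
37^2 ≡ 116 (mod 179)  [q = 89: ≢ 1 ✓]
All checks pass, so 37 has order 178 and is a primitive root modulo 179.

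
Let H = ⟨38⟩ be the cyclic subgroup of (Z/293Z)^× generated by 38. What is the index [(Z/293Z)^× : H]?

4

ord(38) | φ(293) = 293 − 1 = 292 = 2^2 · 73.
Divisors of 292: 1, 2, 4, 73, 146, 292.
Evaluate successive powers at the divisors of 292:
38^1 ≡ 38
38^2 ≡ 272
38^4 ≡ 148
38^73 ≡ 1
So ord_293(38) = 73, hence |⟨38⟩| = 73.
[(Z/293Z)^× : ⟨38⟩] = 292/73 = 4.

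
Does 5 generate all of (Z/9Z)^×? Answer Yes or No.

Yes

φ(9) = φ(3^2) = 3·(3−1) = 6 = 2 · 3.
It suffices to check that the order of 5 is not a proper divisor of 6: compute 5^(6/q) for q ∈ {2, 3}.
5^3 ≡ 8 (mod 9)  [q = 2: ≢ 1 ✓]
5^2 ≡ 7 (mod 9)  [q = 3: ≢ 1 ✓]
All checks pass, so 5 has order 6 and is a primitive root modulo 9.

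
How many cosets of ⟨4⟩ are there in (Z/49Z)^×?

2

The order of 4 must divide φ(49) = φ(7^2) = 7·(7−1) = 42 = 2 · 3 · 7.
Divisors of 42: 1, 2, 3, 6, 7, 14, 21, 42.
Test each divisor d:
4^1 ≡ 4 (mod 49)
4^2 ≡ 16 (mod 49)
4^3 ≡ 15 (mod 49)
4^6 ≡ 29 (mod 49)
4^7 ≡ 18 (mod 49)
4^14 ≡ 30 (mod 49)
4^21 ≡ 1 (mod 49) ✓
The order of 4 is 21, so the subgroup it generates has 21 elements.
The index is φ(49) / ord(4) = 42 / 21 = 2.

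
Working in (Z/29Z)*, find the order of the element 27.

28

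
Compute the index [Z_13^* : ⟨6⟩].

ord(6) | φ(13) = 13 − 1 = 12 = 2^2 · 3.
Divisors of 12: 1, 2, 3, 4, 6, 12.
Test each divisor d:
6^1 ≡ 6
6^2 ≡ 10
6^3 ≡ 8
6^4 ≡ 9
6^6 ≡ 12
6^12 ≡ 1
The order of 6 is 12, so the subgroup it generates has 12 elements.
Index = |(Z/13Z)^×| / |⟨6⟩| = 12 / 12 = 1.

1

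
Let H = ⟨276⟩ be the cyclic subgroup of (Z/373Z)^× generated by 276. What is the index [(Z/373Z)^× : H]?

Since 276 ∈ (Z/373Z)^×, its order divides φ(373) = 373 − 1 = 372 = 2^2 · 3 · 31.
Divisors of 372: 1, 2, 3, 4, 6, 12, 31, 62, 93, 124, 186, 372.
Compute 276^d (mod 373) for the divisors d until we hit 1:
276^1 ≡ 276
276^2 ≡ 84
276^3 ≡ 58
276^4 ≡ 342
276^6 ≡ 7
276^12 ≡ 49
276^31 ≡ 104
276^62 ≡ 372
276^93 ≡ 269
276^124 ≡ 1
So ord_373(276) = 124, hence |⟨276⟩| = 124.
Index = |(Z/373Z)^×| / |⟨276⟩| = 372 / 124 = 3.

3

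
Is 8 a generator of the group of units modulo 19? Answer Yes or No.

No

φ(19) = 19 − 1 = 18 = 2 · 3^2.
It suffices to check that the order of 8 is not a proper divisor of 18: compute 8^(18/q) for q ∈ {2, 3}.
8^9 ≡ 18 (mod 19)  [q = 2: ≢ 1 ✓]
8^6 ≡ 1 (mod 19)  [q = 3: ≡ 1 ✗]
The check at q = 3 fails, so 8 generates a proper subgroup.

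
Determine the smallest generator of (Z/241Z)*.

7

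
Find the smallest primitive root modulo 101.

φ(101) = 101 − 1 = 100 = 2^2 · 5^2.
Test candidates g = 2, 3, … against the prime factors q ∈ {2, 5} of φ(101): g is a generator iff g^(100/q) ≢ 1 for every such q.
g = 2: 2^50 ≡ 100; 2^20 ≡ 95 — none is 1, so 2 is a primitive root.
Hence the least primitive root of 101 is 2.

2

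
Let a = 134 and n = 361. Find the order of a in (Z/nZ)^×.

19

By Lagrange's theorem, ord_361(134) divides φ(361) = φ(19^2) = 19·(19−1) = 342 = 2 · 3^2 · 19.
Divisors of 342: 1, 2, 3, 6, 9, 18, 19, 38, 57, 114, 171, 342.
Check 134^d mod 361 for each divisor in increasing order:
134^1 ≡ 134 (mod 361)
134^2 ≡ 267 (mod 361)
134^3 ≡ 39 (mod 361)
134^6 ≡ 77 (mod 361)
134^9 ≡ 115 (mod 361)
134^18 ≡ 229 (mod 361)
134^19 ≡ 1 (mod 361) ✓
So ord_361(134) = 19.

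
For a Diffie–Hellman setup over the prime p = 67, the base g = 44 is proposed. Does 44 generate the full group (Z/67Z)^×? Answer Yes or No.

Yes

φ(67) = 67 − 1 = 66 = 2 · 3 · 11.
It suffices to check that the order of 44 is not a proper divisor of 66: compute 44^(66/q) for q ∈ {2, 3, 11}.
44^33 ≡ 66 (mod 67)  [q = 2: ≢ 1 ✓]
44^22 ≡ 37 (mod 67)  [q = 3: ≢ 1 ✓]
44^6 ≡ 59 (mod 67)  [q = 11: ≢ 1 ✓]
All checks pass, so 44 has order 66 and is a primitive root modulo 67.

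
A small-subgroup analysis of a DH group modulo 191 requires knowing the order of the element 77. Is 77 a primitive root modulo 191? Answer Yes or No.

φ(191) = 191 − 1 = 190 = 2 · 5 · 19.
77 is a primitive root mod 191 iff 77^(φ(191)/q) ≢ 1 for every prime q | φ(191), i.e. q ∈ {2, 5, 19}.
77^95 ≡ 1 (mod 191)  [q = 2: ≡ 1 ✗]
77^38 ≡ 39 (mod 191)  [q = 5: ≢ 1 ✓]
77^10 ≡ 107 (mod 191)  [q = 19: ≢ 1 ✓]
The check at q = 2 fails, so 77 generates a proper subgroup.

No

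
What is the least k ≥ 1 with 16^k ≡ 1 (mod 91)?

3

By Lagrange's theorem, ord_91(16) divides φ(91) = φ(7·13) = (7−1)·(13−1) = 6·12 = 72 = 2^3 · 3^2.
Divisors of 72: 1, 2, 3, 4, 6, 8, 9, 12, 18, 24, 36, 72.
Evaluate successive powers at the divisors of 72:
16^1 ≡ 16
16^2 ≡ 74
16^3 ≡ 1
Hence ord(16) = 3.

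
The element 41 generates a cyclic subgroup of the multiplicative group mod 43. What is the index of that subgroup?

The order of 41 must divide φ(43) = 43 − 1 = 42 = 2 · 3 · 7.
Divisors of 42: 1, 2, 3, 6, 7, 14, 21, 42.
Evaluate successive powers at the divisors of 42:
41^1 ≡ 41 (mod 43)
41^2 ≡ 4 (mod 43)
41^3 ≡ 35 (mod 43)
41^6 ≡ 21 (mod 43)
41^7 ≡ 1 (mod 43) ✓
So ord_43(41) = 7, hence |⟨41⟩| = 7.
Index = |(Z/43Z)^×| / |⟨41⟩| = 42 / 7 = 6.

6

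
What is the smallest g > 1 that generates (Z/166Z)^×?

5

φ(166) = φ(2)·φ(83) = 1·82 = 82 = 2 · 41.
Test candidates g = 2, 3, … against the prime factors q ∈ {2, 41} of φ(166): g is a generator iff g^(82/q) ≢ 1 for every such q.
g = 2: gcd(2, 166) = 2 > 1, not a unit — skip.
g = 3: 3^41 ≡ 1 — hits 1, so not a primitive root.
g = 4: gcd(4, 166) = 2 > 1, not a unit — skip.
g = 5: 5^41 ≡ 165; 5^2 ≡ 25 — none is 1, so 5 is a primitive root.
So 5 is the smallest generator of (Z/166Z)^×.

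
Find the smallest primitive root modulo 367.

6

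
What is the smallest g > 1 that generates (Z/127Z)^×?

3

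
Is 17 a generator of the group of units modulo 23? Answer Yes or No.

Yes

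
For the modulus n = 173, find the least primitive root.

2

φ(173) = 173 − 1 = 172 = 2^2 · 43.
Test candidates g = 2, 3, … against the prime factors q ∈ {2, 43} of φ(173): g is a generator iff g^(172/q) ≢ 1 for every such q.
g = 2: 2^86 ≡ 172; 2^4 ≡ 16 — none is 1, so 2 is a primitive root.
So 2 is the smallest generator of (Z/173Z)^×.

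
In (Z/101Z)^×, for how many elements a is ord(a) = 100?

φ(101) = 101 − 1 = 100 = 2^2 · 5^2.
In a cyclic group of order 100, there are φ(d) elements of order d for each divisor d of 100, and zero for non-divisors.
100 = 2^2 · 5^2 divides 100, and φ(100) = 40.

40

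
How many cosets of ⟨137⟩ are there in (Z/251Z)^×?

The order of 137 must divide φ(251) = 251 − 1 = 250 = 2 · 5^3.
Divisors of 250: 1, 2, 5, 10, 25, 50, 125, 250.
Compute 137^d (mod 251) for the divisors d until we hit 1:
137^1 ≡ 137 (mod 251)
137^2 ≡ 195 (mod 251)
137^5 ≡ 171 (mod 251)
137^10 ≡ 125 (mod 251)
137^25 ≡ 231 (mod 251)
137^50 ≡ 149 (mod 251)
137^125 ≡ 250 (mod 251)
137^250 ≡ 1 (mod 251) ✓
Thus |⟨137⟩| = ord(137) = 250.
Index = |(Z/251Z)^×| / |⟨137⟩| = 250 / 250 = 1.

1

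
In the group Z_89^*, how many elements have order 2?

φ(89) = 89 − 1 = 88 = 2^3 · 11.
In a cyclic group of order 88, there are φ(d) elements of order d for each divisor d of 88, and zero for non-divisors.
2 | 88, and φ(2) = 2 − 1 = 1.

1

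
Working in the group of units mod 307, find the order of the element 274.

The order of 274 must divide φ(307) = 307 − 1 = 306 = 2 · 3^2 · 17.
Divisors of 306: 1, 2, 3, 6, 9, 17, 18, 34, 51, 102, 153, 306.
Evaluate successive powers at the divisors of 306:
274^1 ≡ 274
274^2 ≡ 168
274^3 ≡ 289
274^6 ≡ 17
274^9 ≡ 1
Hence ord(274) = 9.

9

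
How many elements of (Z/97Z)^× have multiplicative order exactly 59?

0

φ(97) = 97 − 1 = 96 = 2^5 · 3.
In a cyclic group of order 96, there are φ(d) elements of order d for each divisor d of 96, and zero for non-divisors.
Here 96 is not a multiple of 59, so there are no elements of order 59.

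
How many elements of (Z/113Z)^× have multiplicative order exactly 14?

6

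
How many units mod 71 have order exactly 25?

φ(71) = 71 − 1 = 70 = 2 · 5 · 7.
(Z/71Z)^× is cyclic (|G| = 70); a cyclic group of order m has exactly φ(d) elements of each order d | m, and none otherwise.
Here 70 is not a multiple of 25, so there are no elements of order 25.

0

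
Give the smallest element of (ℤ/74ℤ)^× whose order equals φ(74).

φ(74) = φ(2)·φ(37) = 1·36 = 36 = 2^2 · 3^2.
Test candidates g = 2, 3, … against the prime factors q ∈ {2, 3} of φ(74): g is a generator iff g^(36/q) ≢ 1 for every such q.
g = 2: gcd(2, 74) = 2 > 1, not a unit — skip.
g = 3: 3^18 ≡ 1 — hits 1, so not a primitive root.
g = 4: gcd(4, 74) = 2 > 1, not a unit — skip.
g = 5: 5^18 ≡ 73; 5^12 ≡ 47 — none is 1, so 5 is a primitive root.
So 5 is the smallest generator of (Z/74Z)^×.

5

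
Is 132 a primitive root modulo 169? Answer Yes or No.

Yes

φ(169) = φ(13^2) = 13·(13−1) = 156 = 2^2 · 3 · 13.
132 is a primitive root mod 169 iff 132^(φ(169)/q) ≢ 1 for every prime q | φ(169), i.e. q ∈ {2, 3, 13}.
132^78 ≡ 168 (mod 169)  [q = 2: ≢ 1 ✓]
132^52 ≡ 146 (mod 169)  [q = 3: ≢ 1 ✓]
132^12 ≡ 144 (mod 169)  [q = 13: ≢ 1 ✓]
None equal 1, so ord_169(132) = 156: 132 is a primitive root.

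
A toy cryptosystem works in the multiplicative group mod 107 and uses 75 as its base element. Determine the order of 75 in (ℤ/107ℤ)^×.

53

Since 75 ∈ (Z/107Z)^×, its order divides φ(107) = 107 − 1 = 106 = 2 · 53.
Divisors of 106: 1, 2, 53, 106.
Compute 75^d (mod 107) for the divisors d until we hit 1:
75^1 ≡ 75 (mod 107)
75^2 ≡ 61 (mod 107)
75^53 ≡ 1 (mod 107) ✓
Hence ord(75) = 53.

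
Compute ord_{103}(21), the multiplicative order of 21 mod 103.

102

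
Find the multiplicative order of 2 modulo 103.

By Lagrange's theorem, ord_103(2) divides φ(103) = 103 − 1 = 102 = 2 · 3 · 17.
Divisors of 102: 1, 2, 3, 6, 17, 34, 51, 102.
Check 2^d mod 103 for each divisor in increasing order:
2^1 ≡ 2 (mod 103)
2^2 ≡ 4 (mod 103)
2^3 ≡ 8 (mod 103)
2^6 ≡ 64 (mod 103)
2^17 ≡ 56 (mod 103)
2^34 ≡ 46 (mod 103)
2^51 ≡ 1 (mod 103) ✓
Hence ord(2) = 51.

51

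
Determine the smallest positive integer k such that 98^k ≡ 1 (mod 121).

By Lagrange's theorem, ord_121(98) divides φ(121) = φ(11^2) = 11·(11−1) = 110 = 2 · 5 · 11.
Divisors of 110: 1, 2, 5, 10, 11, 22, 55, 110.
Test each divisor d:
98^1 ≡ 98 (mod 121)
98^2 ≡ 45 (mod 121)
98^5 ≡ 10 (mod 121)
98^10 ≡ 100 (mod 121)
98^11 ≡ 120 (mod 121)
98^22 ≡ 1 (mod 121) ✓
Therefore the multiplicative order of 98 modulo 121 is 22.

22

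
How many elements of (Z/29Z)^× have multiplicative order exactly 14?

φ(29) = 29 − 1 = 28 = 2^2 · 7.
Since (Z/29Z)^× is cyclic of order 28, the number of elements of order d is φ(d) when d | 28 and 0 otherwise.
14 = 2 · 7 divides 28, and φ(14) = 6.

6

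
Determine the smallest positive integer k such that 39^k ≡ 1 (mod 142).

The order of 39 must divide φ(142) = φ(2)·φ(71) = 1·70 = 70 = 2 · 5 · 7.
Divisors of 70: 1, 2, 5, 7, 10, 14, 35, 70.
Test each divisor d:
39^1 ≡ 39
39^2 ≡ 101
39^5 ≡ 97
39^7 ≡ 141
39^10 ≡ 37
39^14 ≡ 1
Hence ord(39) = 14.

14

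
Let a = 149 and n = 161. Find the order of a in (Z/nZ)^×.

66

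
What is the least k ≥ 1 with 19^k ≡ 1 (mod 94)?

ord(19) | φ(94) = φ(2)·φ(47) = 1·46 = 46 = 2 · 23.
Divisors of 46: 1, 2, 23, 46.
Compute 19^d (mod 94) for the divisors d until we hit 1:
19^1 ≡ 19
19^2 ≡ 79
19^23 ≡ 93
19^46 ≡ 1
Hence ord(19) = 46.

46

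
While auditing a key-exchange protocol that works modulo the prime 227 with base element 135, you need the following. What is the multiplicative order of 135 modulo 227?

226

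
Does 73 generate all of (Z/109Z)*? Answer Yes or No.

φ(109) = 109 − 1 = 108 = 2^2 · 3^3.
Test 73^(108/q) mod 109 for each prime factor q of 108:
73^54 ≡ 1 (mod 109)  [q = 2: ≡ 1 ✗]
73^36 ≡ 45 (mod 109)  [q = 3: ≢ 1 ✓]
Since 73^54 ≡ 1, the order of 73 divides 54 < 108, so 73 is not a primitive root.

No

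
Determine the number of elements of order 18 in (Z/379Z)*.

6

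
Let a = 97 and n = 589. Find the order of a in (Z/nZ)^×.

The order of 97 must divide φ(589) = φ(19·31) = (19−1)·(31−1) = 18·30 = 540 = 2^2 · 3^3 · 5.
Divisors of 540: 1, 2, 3, 4, 5, 6, 9, 10, 12, 15, 18, 20, 27, 30, 36, 45, 54, 60, 90, 108, 135, 180, 270, 540.
Test each divisor d:
97^1 ≡ 97
97^2 ≡ 574
97^3 ≡ 312
97^4 ≡ 225
97^5 ≡ 32
97^6 ≡ 159
97^9 ≡ 132
97^10 ≡ 435
97^12 ≡ 543
97^15 ≡ 373
97^18 ≡ 343
97^20 ≡ 156
97^27 ≡ 512
97^30 ≡ 125
97^36 ≡ 438
97^45 ≡ 94
97^54 ≡ 39
97^60 ≡ 311
97^90 ≡ 1
The smallest such exponent is 90, so the order of 97 is 90.

90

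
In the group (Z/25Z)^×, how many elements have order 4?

2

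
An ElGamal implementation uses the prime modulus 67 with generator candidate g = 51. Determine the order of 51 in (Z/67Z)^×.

66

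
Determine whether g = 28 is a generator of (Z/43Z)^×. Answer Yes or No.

Yes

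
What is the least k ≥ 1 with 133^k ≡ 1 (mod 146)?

The order of 133 must divide φ(146) = φ(2)·φ(73) = 1·72 = 72 = 2^3 · 3^2.
Divisors of 72: 1, 2, 3, 4, 6, 8, 9, 12, 18, 24, 36, 72.
Compute 133^d (mod 146) for the divisors d until we hit 1:
133^1 ≡ 133 (mod 146)
133^2 ≡ 23 (mod 146)
133^3 ≡ 139 (mod 146)
133^4 ≡ 91 (mod 146)
133^6 ≡ 49 (mod 146)
133^8 ≡ 105 (mod 146)
133^9 ≡ 95 (mod 146)
133^12 ≡ 65 (mod 146)
133^18 ≡ 119 (mod 146)
133^24 ≡ 137 (mod 146)
133^36 ≡ 145 (mod 146)
133^72 ≡ 1 (mod 146) ✓
So ord_146(133) = 72.

72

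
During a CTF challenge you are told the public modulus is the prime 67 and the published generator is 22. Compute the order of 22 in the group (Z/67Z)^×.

11

Since 22 ∈ (Z/67Z)^×, its order divides φ(67) = 67 − 1 = 66 = 2 · 3 · 11.
Divisors of 66: 1, 2, 3, 6, 11, 22, 33, 66.
Evaluate successive powers at the divisors of 66:
22^1 ≡ 22
22^2 ≡ 15
22^3 ≡ 62
22^6 ≡ 25
22^11 ≡ 1
So ord_67(22) = 11.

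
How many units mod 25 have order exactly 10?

φ(25) = φ(5^2) = 5·(5−1) = 20 = 2^2 · 5.
In a cyclic group of order 20, there are φ(d) elements of order d for each divisor d of 20, and zero for non-divisors.
10 = 2 · 5 divides 20, and φ(10) = 4.

4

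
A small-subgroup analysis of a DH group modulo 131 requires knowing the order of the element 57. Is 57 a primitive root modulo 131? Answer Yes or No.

φ(131) = 131 − 1 = 130 = 2 · 5 · 13.
Test 57^(130/q) mod 131 for each prime factor q of 130:
57^65 ≡ 130 (mod 131)  [q = 2: ≢ 1 ✓]
57^26 ≡ 58 (mod 131)  [q = 5: ≢ 1 ✓]
57^10 ≡ 62 (mod 131)  [q = 13: ≢ 1 ✓]
None equal 1, so ord_131(57) = 130: 57 is a primitive root.

Yes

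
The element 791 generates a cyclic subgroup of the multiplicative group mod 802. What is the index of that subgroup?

Since 791 ∈ (Z/802Z)^×, its order divides φ(802) = φ(2)·φ(401) = 1·400 = 400 = 2^4 · 5^2.
Divisors of 400: 1, 2, 4, 5, 8, 10, 16, 20, 25, 40, 50, 80, 100, 200, 400.
Check 791^d mod 802 for each divisor in increasing order:
791^1 ≡ 791 (mod 802)
791^2 ≡ 121 (mod 802)
791^4 ≡ 205 (mod 802)
791^5 ≡ 151 (mod 802)
791^8 ≡ 321 (mod 802)
791^10 ≡ 345 (mod 802)
791^16 ≡ 385 (mod 802)
791^20 ≡ 329 (mod 802)
791^25 ≡ 757 (mod 802)
791^40 ≡ 773 (mod 802)
791^50 ≡ 421 (mod 802)
791^80 ≡ 39 (mod 802)
791^100 ≡ 801 (mod 802)
791^200 ≡ 1 (mod 802) ✓
The order of 791 is 200, so the subgroup it generates has 200 elements.
[(Z/802Z)^× : ⟨791⟩] = 400/200 = 2.

2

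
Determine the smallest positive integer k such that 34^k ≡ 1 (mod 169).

52

ord(34) | φ(169) = φ(13^2) = 13·(13−1) = 156 = 2^2 · 3 · 13.
Divisors of 156: 1, 2, 3, 4, 6, 12, 13, 26, 39, 52, 78, 156.
Check 34^d mod 169 for each divisor in increasing order:
34^1 ≡ 34
34^2 ≡ 142
34^3 ≡ 96
34^4 ≡ 53
34^6 ≡ 90
34^12 ≡ 157
34^13 ≡ 99
34^26 ≡ 168
34^39 ≡ 70
34^52 ≡ 1
The smallest such exponent is 52, so the order of 34 is 52.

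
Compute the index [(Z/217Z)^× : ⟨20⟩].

The order of 20 must divide φ(217) = φ(7·31) = (7−1)·(31−1) = 6·30 = 180 = 2^2 · 3^2 · 5.
Divisors of 180: 1, 2, 3, 4, 5, 6, 9, 10, 12, 15, 18, 20, 30, 36, 45, 60, 90, 180.
Check 20^d mod 217 for each divisor in increasing order:
20^1 ≡ 20 (mod 217)
20^2 ≡ 183 (mod 217)
20^3 ≡ 188 (mod 217)
20^4 ≡ 71 (mod 217)
20^5 ≡ 118 (mod 217)
20^6 ≡ 190 (mod 217)
20^9 ≡ 132 (mod 217)
20^10 ≡ 36 (mod 217)
20^12 ≡ 78 (mod 217)
20^15 ≡ 125 (mod 217)
20^18 ≡ 64 (mod 217)
20^20 ≡ 211 (mod 217)
20^30 ≡ 1 (mod 217) ✓
The order of 20 is 30, so the subgroup it generates has 30 elements.
Index = |(Z/217Z)^×| / |⟨20⟩| = 180 / 30 = 6.

6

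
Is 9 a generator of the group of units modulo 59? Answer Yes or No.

φ(59) = 59 − 1 = 58 = 2 · 29.
9 is a primitive root mod 59 iff 9^(φ(59)/q) ≢ 1 for every prime q | φ(59), i.e. q ∈ {2, 29}.
9^29 ≡ 1 (mod 59)  [q = 2: ≡ 1 ✗]
9^2 ≡ 22 (mod 59)  [q = 29: ≢ 1 ✓]
The check at q = 2 fails, so 9 generates a proper subgroup.

No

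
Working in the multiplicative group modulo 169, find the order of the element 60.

By Lagrange's theorem, ord_169(60) divides φ(169) = φ(13^2) = 13·(13−1) = 156 = 2^2 · 3 · 13.
Divisors of 156: 1, 2, 3, 4, 6, 12, 13, 26, 39, 52, 78, 156.
Evaluate successive powers at the divisors of 156:
60^1 ≡ 60
60^2 ≡ 51
60^3 ≡ 18
60^4 ≡ 66
60^6 ≡ 155
60^12 ≡ 27
60^13 ≡ 99
60^26 ≡ 168
60^39 ≡ 70
60^52 ≡ 1
Hence ord(60) = 52.

52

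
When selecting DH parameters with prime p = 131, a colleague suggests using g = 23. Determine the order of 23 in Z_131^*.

By Lagrange's theorem, ord_131(23) divides φ(131) = 131 − 1 = 130 = 2 · 5 · 13.
Divisors of 130: 1, 2, 5, 10, 13, 26, 65, 130.
Test each divisor d:
23^1 ≡ 23 (mod 131)
23^2 ≡ 5 (mod 131)
23^5 ≡ 51 (mod 131)
23^10 ≡ 112 (mod 131)
23^13 ≡ 42 (mod 131)
23^26 ≡ 61 (mod 131)
23^65 ≡ 130 (mod 131)
23^130 ≡ 1 (mod 131) ✓
The smallest such exponent is 130, so the order of 23 is 130.

130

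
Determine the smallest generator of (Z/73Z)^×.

φ(73) = 73 − 1 = 72 = 2^3 · 3^2.
Test candidates g = 2, 3, … against the prime factors q ∈ {2, 3} of φ(73): g is a generator iff g^(72/q) ≢ 1 for every such q.
g = 2: 2^36 ≡ 1 — hits 1, so not a primitive root.
g = 3: 3^36 ≡ 1 — hits 1, so not a primitive root.
g = 4: 4^36 ≡ 1 — hits 1, so not a primitive root.
g = 5: 5^36 ≡ 72; 5^24 ≡ 8 — none is 1, so 5 is a primitive root.
The smallest primitive root modulo 73 is 5.

5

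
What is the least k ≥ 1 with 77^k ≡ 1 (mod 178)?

The order of 77 must divide φ(178) = φ(2)·φ(89) = 1·88 = 88 = 2^3 · 11.
Divisors of 88: 1, 2, 4, 8, 11, 22, 44, 88.
Compute 77^d (mod 178) for the divisors d until we hit 1:
77^1 ≡ 77 (mod 178)
77^2 ≡ 55 (mod 178)
77^4 ≡ 177 (mod 178)
77^8 ≡ 1 (mod 178) ✓
Therefore the multiplicative order of 77 modulo 178 is 8.

8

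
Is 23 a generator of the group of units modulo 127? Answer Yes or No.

Yes

φ(127) = 127 − 1 = 126 = 2 · 3^2 · 7.
23 is a primitive root mod 127 iff 23^(φ(127)/q) ≢ 1 for every prime q | φ(127), i.e. q ∈ {2, 3, 7}.
23^63 ≡ 126 (mod 127)  [q = 2: ≢ 1 ✓]
23^42 ≡ 107 (mod 127)  [q = 3: ≢ 1 ✓]
23^18 ≡ 16 (mod 127)  [q = 7: ≢ 1 ✓]
None equal 1, so ord_127(23) = 126: 23 is a primitive root.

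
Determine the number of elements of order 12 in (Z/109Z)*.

4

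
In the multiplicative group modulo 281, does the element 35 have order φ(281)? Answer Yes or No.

No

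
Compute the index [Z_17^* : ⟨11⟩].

1

ord(11) | φ(17) = 17 − 1 = 16 = 2^4.
Divisors of 16: 1, 2, 4, 8, 16.
Check 11^d mod 17 for each divisor in increasing order:
11^1 ≡ 11
11^2 ≡ 2
11^4 ≡ 4
11^8 ≡ 16
11^16 ≡ 1
Thus |⟨11⟩| = ord(11) = 16.
[(Z/17Z)^× : ⟨11⟩] = 16/16 = 1.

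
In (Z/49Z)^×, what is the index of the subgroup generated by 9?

2

The order of 9 must divide φ(49) = φ(7^2) = 7·(7−1) = 42 = 2 · 3 · 7.
Divisors of 42: 1, 2, 3, 6, 7, 14, 21, 42.
Check 9^d mod 49 for each divisor in increasing order:
9^1 ≡ 9 (mod 49)
9^2 ≡ 32 (mod 49)
9^3 ≡ 43 (mod 49)
9^6 ≡ 36 (mod 49)
9^7 ≡ 30 (mod 49)
9^14 ≡ 18 (mod 49)
9^21 ≡ 1 (mod 49) ✓
Thus |⟨9⟩| = ord(9) = 21.
The index is φ(49) / ord(9) = 42 / 21 = 2.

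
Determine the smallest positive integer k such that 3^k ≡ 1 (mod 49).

The order of 3 must divide φ(49) = φ(7^2) = 7·(7−1) = 42 = 2 · 3 · 7.
Divisors of 42: 1, 2, 3, 6, 7, 14, 21, 42.
Evaluate successive powers at the divisors of 42:
3^1 ≡ 3 (mod 49)
3^2 ≡ 9 (mod 49)
3^3 ≡ 27 (mod 49)
3^6 ≡ 43 (mod 49)
3^7 ≡ 31 (mod 49)
3^14 ≡ 30 (mod 49)
3^21 ≡ 48 (mod 49)
3^42 ≡ 1 (mod 49) ✓
Hence ord(3) = 42.

42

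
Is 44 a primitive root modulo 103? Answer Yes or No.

φ(103) = 103 − 1 = 102 = 2 · 3 · 17.
Test 44^(102/q) mod 103 for each prime factor q of 102:
44^51 ≡ 102 (mod 103)  [q = 2: ≢ 1 ✓]
44^34 ≡ 46 (mod 103)  [q = 3: ≢ 1 ✓]
44^6 ≡ 9 (mod 103)  [q = 17: ≢ 1 ✓]
All checks pass, so 44 has order 102 and is a primitive root modulo 103.

Yes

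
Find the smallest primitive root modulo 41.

6

φ(41) = 41 − 1 = 40 = 2^3 · 5.
Test candidates g = 2, 3, … against the prime factors q ∈ {2, 5} of φ(41): g is a generator iff g^(40/q) ≢ 1 for every such q.
g = 2: 2^20 ≡ 1 — hits 1, so not a primitive root.
g = 3: 3^20 ≡ 40; 3^8 ≡ 1 — hits 1, so not a primitive root.
g = 4: 4^20 ≡ 1 — hits 1, so not a primitive root.
g = 5: 5^20 ≡ 1 — hits 1, so not a primitive root.
g = 6: 6^20 ≡ 40; 6^8 ≡ 10 — none is 1, so 6 is a primitive root.
The smallest primitive root modulo 41 is 6.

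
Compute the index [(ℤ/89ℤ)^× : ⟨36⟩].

2

The order of 36 must divide φ(89) = 89 − 1 = 88 = 2^3 · 11.
Divisors of 88: 1, 2, 4, 8, 11, 22, 44, 88.
Evaluate successive powers at the divisors of 88:
36^1 ≡ 36
36^2 ≡ 50
36^4 ≡ 8
36^8 ≡ 64
36^11 ≡ 34
36^22 ≡ 88
36^44 ≡ 1
Thus |⟨36⟩| = ord(36) = 44.
[(Z/89Z)^× : ⟨36⟩] = 88/44 = 2.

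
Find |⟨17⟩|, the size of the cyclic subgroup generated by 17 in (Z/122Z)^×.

The order of 17 must divide φ(122) = φ(2)·φ(61) = 1·60 = 60 = 2^2 · 3 · 5.
Divisors of 60: 1, 2, 3, 4, 5, 6, 10, 12, 15, 20, 30, 60.
Compute 17^d (mod 122) for the divisors d until we hit 1:
17^1 ≡ 17 (mod 122)
17^2 ≡ 45 (mod 122)
17^3 ≡ 33 (mod 122)
17^4 ≡ 73 (mod 122)
17^5 ≡ 21 (mod 122)
17^6 ≡ 113 (mod 122)
17^10 ≡ 75 (mod 122)
17^12 ≡ 81 (mod 122)
17^15 ≡ 111 (mod 122)
17^20 ≡ 13 (mod 122)
17^30 ≡ 121 (mod 122)
17^60 ≡ 1 (mod 122) ✓
So ord_122(17) = 60.

60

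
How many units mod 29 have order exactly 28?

12

φ(29) = 29 − 1 = 28 = 2^2 · 7.
In a cyclic group of order 28, there are φ(d) elements of order d for each divisor d of 28, and zero for non-divisors.
28 = 2^2 · 7 divides 28, and φ(28) = 12.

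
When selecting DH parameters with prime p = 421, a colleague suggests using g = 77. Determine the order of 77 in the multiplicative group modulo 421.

30

By Lagrange's theorem, ord_421(77) divides φ(421) = 421 − 1 = 420 = 2^2 · 3 · 5 · 7.
Divisors of 420: 1, 2, 3, 4, 5, 6, 7, 10, 12, 14, 15, 20, 21, 28, 30, 35, 42, 60, 70, 84, 105, 140, 210, 420.
Evaluate successive powers at the divisors of 420:
77^1 ≡ 77 (mod 421)
77^2 ≡ 35 (mod 421)
77^3 ≡ 169 (mod 421)
77^4 ≡ 383 (mod 421)
77^5 ≡ 21 (mod 421)
77^6 ≡ 354 (mod 421)
77^7 ≡ 314 (mod 421)
77^10 ≡ 20 (mod 421)
77^12 ≡ 279 (mod 421)
77^14 ≡ 82 (mod 421)
77^15 ≡ 420 (mod 421)
77^20 ≡ 400 (mod 421)
77^21 ≡ 67 (mod 421)
77^28 ≡ 409 (mod 421)
77^30 ≡ 1 (mod 421) ✓
So ord_421(77) = 30.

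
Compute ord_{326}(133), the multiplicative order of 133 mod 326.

The order of 133 must divide φ(326) = φ(2)·φ(163) = 1·162 = 162 = 2 · 3^4.
Divisors of 162: 1, 2, 3, 6, 9, 18, 27, 54, 81, 162.
Check 133^d mod 326 for each divisor in increasing order:
133^1 ≡ 133
133^2 ≡ 85
133^3 ≡ 221
133^6 ≡ 267
133^9 ≡ 1
The smallest such exponent is 9, so the order of 133 is 9.

9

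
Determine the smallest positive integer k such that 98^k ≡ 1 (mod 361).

Since 98 ∈ (Z/361Z)^×, its order divides φ(361) = φ(19^2) = 19·(19−1) = 342 = 2 · 3^2 · 19.
Divisors of 342: 1, 2, 3, 6, 9, 18, 19, 38, 57, 114, 171, 342.
Test each divisor d:
98^1 ≡ 98
98^2 ≡ 218
98^3 ≡ 65
98^6 ≡ 254
98^9 ≡ 265
98^18 ≡ 191
98^19 ≡ 307
98^38 ≡ 28
98^57 ≡ 293
98^114 ≡ 292
98^171 ≡ 360
98^342 ≡ 1
So ord_361(98) = 342.

342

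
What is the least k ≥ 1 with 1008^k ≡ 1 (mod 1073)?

126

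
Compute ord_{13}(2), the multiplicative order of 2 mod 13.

ord(2) | φ(13) = 13 − 1 = 12 = 2^2 · 3.
Divisors of 12: 1, 2, 3, 4, 6, 12.
Test each divisor d:
2^1 ≡ 2 (mod 13)
2^2 ≡ 4 (mod 13)
2^3 ≡ 8 (mod 13)
2^4 ≡ 3 (mod 13)
2^6 ≡ 12 (mod 13)
2^12 ≡ 1 (mod 13) ✓
Hence ord(2) = 12.

12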